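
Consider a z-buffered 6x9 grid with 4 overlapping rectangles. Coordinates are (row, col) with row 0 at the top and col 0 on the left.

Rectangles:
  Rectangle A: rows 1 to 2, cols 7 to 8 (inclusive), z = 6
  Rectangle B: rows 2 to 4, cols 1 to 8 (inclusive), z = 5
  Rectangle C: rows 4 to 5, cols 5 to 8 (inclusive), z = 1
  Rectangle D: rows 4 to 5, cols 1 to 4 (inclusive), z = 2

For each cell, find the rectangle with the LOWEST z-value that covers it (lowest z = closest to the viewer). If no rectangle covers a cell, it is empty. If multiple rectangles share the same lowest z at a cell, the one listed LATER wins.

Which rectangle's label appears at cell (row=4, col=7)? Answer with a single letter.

Answer: C

Derivation:
Check cell (4,7):
  A: rows 1-2 cols 7-8 -> outside (row miss)
  B: rows 2-4 cols 1-8 z=5 -> covers; best now B (z=5)
  C: rows 4-5 cols 5-8 z=1 -> covers; best now C (z=1)
  D: rows 4-5 cols 1-4 -> outside (col miss)
Winner: C at z=1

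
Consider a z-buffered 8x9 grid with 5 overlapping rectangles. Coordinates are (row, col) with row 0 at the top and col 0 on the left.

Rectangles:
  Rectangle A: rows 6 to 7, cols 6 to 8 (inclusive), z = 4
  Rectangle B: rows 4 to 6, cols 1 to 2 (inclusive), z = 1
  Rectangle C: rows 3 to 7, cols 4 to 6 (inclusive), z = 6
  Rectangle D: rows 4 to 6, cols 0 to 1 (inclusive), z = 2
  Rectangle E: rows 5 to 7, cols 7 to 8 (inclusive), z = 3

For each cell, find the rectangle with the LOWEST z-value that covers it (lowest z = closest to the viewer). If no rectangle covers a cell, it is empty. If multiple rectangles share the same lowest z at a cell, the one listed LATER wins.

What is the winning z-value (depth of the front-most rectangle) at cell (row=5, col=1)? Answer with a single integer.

Check cell (5,1):
  A: rows 6-7 cols 6-8 -> outside (row miss)
  B: rows 4-6 cols 1-2 z=1 -> covers; best now B (z=1)
  C: rows 3-7 cols 4-6 -> outside (col miss)
  D: rows 4-6 cols 0-1 z=2 -> covers; best now B (z=1)
  E: rows 5-7 cols 7-8 -> outside (col miss)
Winner: B at z=1

Answer: 1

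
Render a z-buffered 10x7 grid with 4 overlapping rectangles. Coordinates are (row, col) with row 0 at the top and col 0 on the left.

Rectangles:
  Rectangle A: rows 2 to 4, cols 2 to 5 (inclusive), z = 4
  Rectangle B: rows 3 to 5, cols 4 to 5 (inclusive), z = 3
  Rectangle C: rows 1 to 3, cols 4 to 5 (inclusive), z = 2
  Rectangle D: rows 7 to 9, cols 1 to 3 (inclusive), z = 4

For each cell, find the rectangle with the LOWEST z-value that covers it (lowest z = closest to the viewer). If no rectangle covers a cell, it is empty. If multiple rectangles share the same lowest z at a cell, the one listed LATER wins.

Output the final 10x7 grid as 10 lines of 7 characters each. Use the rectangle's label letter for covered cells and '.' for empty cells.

.......
....CC.
..AACC.
..AACC.
..AABB.
....BB.
.......
.DDD...
.DDD...
.DDD...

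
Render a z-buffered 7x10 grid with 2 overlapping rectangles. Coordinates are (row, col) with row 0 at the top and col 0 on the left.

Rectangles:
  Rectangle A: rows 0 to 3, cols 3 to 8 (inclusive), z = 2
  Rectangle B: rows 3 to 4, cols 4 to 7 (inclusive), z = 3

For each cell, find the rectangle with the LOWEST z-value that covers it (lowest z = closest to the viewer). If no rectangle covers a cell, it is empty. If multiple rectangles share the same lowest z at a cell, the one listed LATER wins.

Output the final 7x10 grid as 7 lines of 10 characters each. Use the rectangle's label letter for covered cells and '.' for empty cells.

...AAAAAA.
...AAAAAA.
...AAAAAA.
...AAAAAA.
....BBBB..
..........
..........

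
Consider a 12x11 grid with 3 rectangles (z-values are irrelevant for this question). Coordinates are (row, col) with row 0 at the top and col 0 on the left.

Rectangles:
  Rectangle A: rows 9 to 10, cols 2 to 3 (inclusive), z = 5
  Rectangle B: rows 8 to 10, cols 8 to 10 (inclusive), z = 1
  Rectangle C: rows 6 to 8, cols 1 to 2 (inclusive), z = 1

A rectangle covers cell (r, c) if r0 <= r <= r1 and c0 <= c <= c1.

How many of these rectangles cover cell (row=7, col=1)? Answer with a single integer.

Answer: 1

Derivation:
Check cell (7,1):
  A: rows 9-10 cols 2-3 -> outside (row miss)
  B: rows 8-10 cols 8-10 -> outside (row miss)
  C: rows 6-8 cols 1-2 -> covers
Count covering = 1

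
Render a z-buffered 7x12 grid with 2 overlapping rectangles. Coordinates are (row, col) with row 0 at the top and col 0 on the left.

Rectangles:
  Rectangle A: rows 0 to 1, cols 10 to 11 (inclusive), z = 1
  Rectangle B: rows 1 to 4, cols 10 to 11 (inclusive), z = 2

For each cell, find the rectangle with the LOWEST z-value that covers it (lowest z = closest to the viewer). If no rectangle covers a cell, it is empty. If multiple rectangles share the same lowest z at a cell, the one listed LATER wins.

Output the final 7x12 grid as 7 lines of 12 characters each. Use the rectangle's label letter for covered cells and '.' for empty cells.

..........AA
..........AA
..........BB
..........BB
..........BB
............
............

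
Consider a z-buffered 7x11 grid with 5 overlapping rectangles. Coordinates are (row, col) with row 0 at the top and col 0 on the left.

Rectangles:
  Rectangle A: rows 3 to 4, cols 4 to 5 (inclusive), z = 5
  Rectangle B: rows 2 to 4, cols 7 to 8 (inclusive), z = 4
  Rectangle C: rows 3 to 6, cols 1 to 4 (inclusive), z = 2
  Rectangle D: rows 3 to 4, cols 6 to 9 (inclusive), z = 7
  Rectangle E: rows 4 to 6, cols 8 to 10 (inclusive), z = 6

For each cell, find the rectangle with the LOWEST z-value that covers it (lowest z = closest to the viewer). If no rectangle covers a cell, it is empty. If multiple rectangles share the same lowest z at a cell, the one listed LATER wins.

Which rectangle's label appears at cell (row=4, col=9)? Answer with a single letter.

Answer: E

Derivation:
Check cell (4,9):
  A: rows 3-4 cols 4-5 -> outside (col miss)
  B: rows 2-4 cols 7-8 -> outside (col miss)
  C: rows 3-6 cols 1-4 -> outside (col miss)
  D: rows 3-4 cols 6-9 z=7 -> covers; best now D (z=7)
  E: rows 4-6 cols 8-10 z=6 -> covers; best now E (z=6)
Winner: E at z=6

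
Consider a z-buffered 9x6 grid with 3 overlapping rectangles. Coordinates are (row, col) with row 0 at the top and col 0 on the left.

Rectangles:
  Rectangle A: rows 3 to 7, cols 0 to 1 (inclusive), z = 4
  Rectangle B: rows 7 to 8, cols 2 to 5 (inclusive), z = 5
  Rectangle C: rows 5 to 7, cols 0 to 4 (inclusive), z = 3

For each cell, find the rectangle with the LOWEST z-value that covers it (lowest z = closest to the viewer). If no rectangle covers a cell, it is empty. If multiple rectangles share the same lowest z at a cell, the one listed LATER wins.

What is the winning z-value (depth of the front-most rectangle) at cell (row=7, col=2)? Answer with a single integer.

Check cell (7,2):
  A: rows 3-7 cols 0-1 -> outside (col miss)
  B: rows 7-8 cols 2-5 z=5 -> covers; best now B (z=5)
  C: rows 5-7 cols 0-4 z=3 -> covers; best now C (z=3)
Winner: C at z=3

Answer: 3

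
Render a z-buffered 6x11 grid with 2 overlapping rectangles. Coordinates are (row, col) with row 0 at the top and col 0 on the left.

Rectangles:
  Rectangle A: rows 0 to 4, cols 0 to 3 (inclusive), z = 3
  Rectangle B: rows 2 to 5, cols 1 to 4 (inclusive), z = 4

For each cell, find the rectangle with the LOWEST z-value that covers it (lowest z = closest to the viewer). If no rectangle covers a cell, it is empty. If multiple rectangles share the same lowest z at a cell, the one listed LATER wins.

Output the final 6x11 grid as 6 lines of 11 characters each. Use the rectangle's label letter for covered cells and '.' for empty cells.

AAAA.......
AAAA.......
AAAAB......
AAAAB......
AAAAB......
.BBBB......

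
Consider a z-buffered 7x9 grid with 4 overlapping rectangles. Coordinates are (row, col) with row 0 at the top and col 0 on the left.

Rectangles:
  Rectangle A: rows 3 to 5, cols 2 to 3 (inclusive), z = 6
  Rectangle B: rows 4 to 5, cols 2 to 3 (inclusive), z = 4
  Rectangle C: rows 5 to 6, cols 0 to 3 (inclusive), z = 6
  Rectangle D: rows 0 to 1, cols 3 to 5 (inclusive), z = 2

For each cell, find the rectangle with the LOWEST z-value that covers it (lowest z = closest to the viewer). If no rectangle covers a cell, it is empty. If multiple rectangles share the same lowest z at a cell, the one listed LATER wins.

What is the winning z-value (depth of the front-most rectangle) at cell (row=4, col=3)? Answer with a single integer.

Check cell (4,3):
  A: rows 3-5 cols 2-3 z=6 -> covers; best now A (z=6)
  B: rows 4-5 cols 2-3 z=4 -> covers; best now B (z=4)
  C: rows 5-6 cols 0-3 -> outside (row miss)
  D: rows 0-1 cols 3-5 -> outside (row miss)
Winner: B at z=4

Answer: 4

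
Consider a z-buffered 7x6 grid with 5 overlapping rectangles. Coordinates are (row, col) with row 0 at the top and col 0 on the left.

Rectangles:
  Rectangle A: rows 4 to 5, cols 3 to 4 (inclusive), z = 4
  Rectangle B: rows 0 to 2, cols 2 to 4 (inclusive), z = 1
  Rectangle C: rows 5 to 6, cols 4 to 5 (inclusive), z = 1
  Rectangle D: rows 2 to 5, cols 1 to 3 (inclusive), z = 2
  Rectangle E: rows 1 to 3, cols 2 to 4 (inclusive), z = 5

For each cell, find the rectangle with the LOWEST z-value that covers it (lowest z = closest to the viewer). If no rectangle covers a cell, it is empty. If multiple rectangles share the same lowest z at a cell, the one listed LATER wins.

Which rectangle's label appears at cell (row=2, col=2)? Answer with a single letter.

Answer: B

Derivation:
Check cell (2,2):
  A: rows 4-5 cols 3-4 -> outside (row miss)
  B: rows 0-2 cols 2-4 z=1 -> covers; best now B (z=1)
  C: rows 5-6 cols 4-5 -> outside (row miss)
  D: rows 2-5 cols 1-3 z=2 -> covers; best now B (z=1)
  E: rows 1-3 cols 2-4 z=5 -> covers; best now B (z=1)
Winner: B at z=1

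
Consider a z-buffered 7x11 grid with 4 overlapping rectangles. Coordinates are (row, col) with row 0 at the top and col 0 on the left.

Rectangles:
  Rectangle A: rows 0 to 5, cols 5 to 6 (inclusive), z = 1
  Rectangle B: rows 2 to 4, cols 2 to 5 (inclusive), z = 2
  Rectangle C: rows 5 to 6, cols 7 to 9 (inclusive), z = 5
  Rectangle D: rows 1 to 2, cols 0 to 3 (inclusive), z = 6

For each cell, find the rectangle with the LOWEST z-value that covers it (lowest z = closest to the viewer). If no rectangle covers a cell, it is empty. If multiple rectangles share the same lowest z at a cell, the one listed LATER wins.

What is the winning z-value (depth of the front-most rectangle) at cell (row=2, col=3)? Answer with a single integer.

Answer: 2

Derivation:
Check cell (2,3):
  A: rows 0-5 cols 5-6 -> outside (col miss)
  B: rows 2-4 cols 2-5 z=2 -> covers; best now B (z=2)
  C: rows 5-6 cols 7-9 -> outside (row miss)
  D: rows 1-2 cols 0-3 z=6 -> covers; best now B (z=2)
Winner: B at z=2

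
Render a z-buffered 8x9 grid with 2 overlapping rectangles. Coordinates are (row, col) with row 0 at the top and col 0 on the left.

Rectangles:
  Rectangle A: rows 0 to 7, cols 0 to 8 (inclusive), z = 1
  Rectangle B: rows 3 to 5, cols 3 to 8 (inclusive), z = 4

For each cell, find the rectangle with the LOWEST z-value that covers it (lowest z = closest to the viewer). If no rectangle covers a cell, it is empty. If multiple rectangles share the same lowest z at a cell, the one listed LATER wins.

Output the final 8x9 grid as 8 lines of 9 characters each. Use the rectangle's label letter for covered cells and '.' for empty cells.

AAAAAAAAA
AAAAAAAAA
AAAAAAAAA
AAAAAAAAA
AAAAAAAAA
AAAAAAAAA
AAAAAAAAA
AAAAAAAAA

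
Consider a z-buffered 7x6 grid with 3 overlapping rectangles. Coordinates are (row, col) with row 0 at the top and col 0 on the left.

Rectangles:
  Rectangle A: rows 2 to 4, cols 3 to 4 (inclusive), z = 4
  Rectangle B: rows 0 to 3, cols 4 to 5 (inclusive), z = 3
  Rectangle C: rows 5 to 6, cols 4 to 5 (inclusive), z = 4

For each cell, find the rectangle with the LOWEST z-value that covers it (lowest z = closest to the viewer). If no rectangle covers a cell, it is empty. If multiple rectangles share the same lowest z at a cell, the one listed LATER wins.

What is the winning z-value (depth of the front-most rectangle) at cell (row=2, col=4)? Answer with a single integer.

Answer: 3

Derivation:
Check cell (2,4):
  A: rows 2-4 cols 3-4 z=4 -> covers; best now A (z=4)
  B: rows 0-3 cols 4-5 z=3 -> covers; best now B (z=3)
  C: rows 5-6 cols 4-5 -> outside (row miss)
Winner: B at z=3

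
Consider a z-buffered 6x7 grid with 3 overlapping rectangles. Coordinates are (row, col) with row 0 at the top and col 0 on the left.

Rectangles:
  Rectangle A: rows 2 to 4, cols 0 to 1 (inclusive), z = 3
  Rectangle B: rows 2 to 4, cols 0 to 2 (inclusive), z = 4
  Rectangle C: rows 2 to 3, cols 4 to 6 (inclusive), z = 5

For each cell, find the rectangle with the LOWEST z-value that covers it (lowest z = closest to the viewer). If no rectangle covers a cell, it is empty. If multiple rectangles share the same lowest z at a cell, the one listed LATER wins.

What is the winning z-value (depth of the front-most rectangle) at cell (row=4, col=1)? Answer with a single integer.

Answer: 3

Derivation:
Check cell (4,1):
  A: rows 2-4 cols 0-1 z=3 -> covers; best now A (z=3)
  B: rows 2-4 cols 0-2 z=4 -> covers; best now A (z=3)
  C: rows 2-3 cols 4-6 -> outside (row miss)
Winner: A at z=3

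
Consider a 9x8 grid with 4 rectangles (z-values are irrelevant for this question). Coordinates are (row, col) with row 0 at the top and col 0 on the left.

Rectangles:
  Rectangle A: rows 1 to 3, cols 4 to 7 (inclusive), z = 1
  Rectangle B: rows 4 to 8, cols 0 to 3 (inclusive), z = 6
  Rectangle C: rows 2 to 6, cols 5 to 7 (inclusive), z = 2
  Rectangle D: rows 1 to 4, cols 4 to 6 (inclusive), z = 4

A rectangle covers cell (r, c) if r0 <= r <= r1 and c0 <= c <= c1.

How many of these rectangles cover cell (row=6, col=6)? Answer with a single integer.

Check cell (6,6):
  A: rows 1-3 cols 4-7 -> outside (row miss)
  B: rows 4-8 cols 0-3 -> outside (col miss)
  C: rows 2-6 cols 5-7 -> covers
  D: rows 1-4 cols 4-6 -> outside (row miss)
Count covering = 1

Answer: 1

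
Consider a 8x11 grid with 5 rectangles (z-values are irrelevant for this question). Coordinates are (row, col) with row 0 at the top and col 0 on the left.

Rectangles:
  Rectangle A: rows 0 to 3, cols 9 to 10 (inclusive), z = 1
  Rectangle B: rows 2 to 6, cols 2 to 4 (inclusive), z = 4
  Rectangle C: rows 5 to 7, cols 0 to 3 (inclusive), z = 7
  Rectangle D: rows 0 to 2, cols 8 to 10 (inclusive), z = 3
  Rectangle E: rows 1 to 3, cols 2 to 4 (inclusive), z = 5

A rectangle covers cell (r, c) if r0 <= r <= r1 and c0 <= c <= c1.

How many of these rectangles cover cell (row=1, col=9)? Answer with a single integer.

Answer: 2

Derivation:
Check cell (1,9):
  A: rows 0-3 cols 9-10 -> covers
  B: rows 2-6 cols 2-4 -> outside (row miss)
  C: rows 5-7 cols 0-3 -> outside (row miss)
  D: rows 0-2 cols 8-10 -> covers
  E: rows 1-3 cols 2-4 -> outside (col miss)
Count covering = 2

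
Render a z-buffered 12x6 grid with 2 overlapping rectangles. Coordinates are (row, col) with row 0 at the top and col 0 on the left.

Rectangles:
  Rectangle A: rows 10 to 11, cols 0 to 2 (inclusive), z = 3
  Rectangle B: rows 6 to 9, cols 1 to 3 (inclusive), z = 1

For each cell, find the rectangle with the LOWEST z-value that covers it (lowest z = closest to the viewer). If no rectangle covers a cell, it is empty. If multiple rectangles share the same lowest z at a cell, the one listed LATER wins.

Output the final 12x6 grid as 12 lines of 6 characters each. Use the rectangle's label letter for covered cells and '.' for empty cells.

......
......
......
......
......
......
.BBB..
.BBB..
.BBB..
.BBB..
AAA...
AAA...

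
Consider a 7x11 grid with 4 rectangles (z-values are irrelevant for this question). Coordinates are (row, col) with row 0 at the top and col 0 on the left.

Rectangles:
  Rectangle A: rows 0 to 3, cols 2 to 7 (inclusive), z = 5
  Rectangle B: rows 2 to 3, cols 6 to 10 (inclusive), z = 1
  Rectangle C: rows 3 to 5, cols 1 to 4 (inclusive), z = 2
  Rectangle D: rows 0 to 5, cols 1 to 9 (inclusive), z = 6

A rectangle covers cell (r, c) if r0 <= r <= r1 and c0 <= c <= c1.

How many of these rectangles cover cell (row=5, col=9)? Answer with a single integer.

Answer: 1

Derivation:
Check cell (5,9):
  A: rows 0-3 cols 2-7 -> outside (row miss)
  B: rows 2-3 cols 6-10 -> outside (row miss)
  C: rows 3-5 cols 1-4 -> outside (col miss)
  D: rows 0-5 cols 1-9 -> covers
Count covering = 1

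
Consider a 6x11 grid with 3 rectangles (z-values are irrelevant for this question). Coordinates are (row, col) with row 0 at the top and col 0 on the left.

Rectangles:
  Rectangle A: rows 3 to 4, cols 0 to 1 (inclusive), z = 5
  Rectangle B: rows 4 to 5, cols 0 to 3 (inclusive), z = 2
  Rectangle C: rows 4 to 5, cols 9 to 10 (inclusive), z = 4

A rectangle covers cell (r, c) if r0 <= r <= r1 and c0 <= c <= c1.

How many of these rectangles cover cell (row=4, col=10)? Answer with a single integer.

Answer: 1

Derivation:
Check cell (4,10):
  A: rows 3-4 cols 0-1 -> outside (col miss)
  B: rows 4-5 cols 0-3 -> outside (col miss)
  C: rows 4-5 cols 9-10 -> covers
Count covering = 1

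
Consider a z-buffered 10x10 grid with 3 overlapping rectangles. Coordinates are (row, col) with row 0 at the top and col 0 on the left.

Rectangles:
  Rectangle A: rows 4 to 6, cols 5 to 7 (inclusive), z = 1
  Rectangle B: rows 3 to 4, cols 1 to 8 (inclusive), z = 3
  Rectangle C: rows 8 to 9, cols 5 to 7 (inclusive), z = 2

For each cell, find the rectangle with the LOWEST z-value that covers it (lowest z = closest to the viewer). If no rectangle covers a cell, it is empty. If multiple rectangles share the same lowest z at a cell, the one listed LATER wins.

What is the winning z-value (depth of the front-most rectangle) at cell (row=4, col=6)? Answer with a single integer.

Answer: 1

Derivation:
Check cell (4,6):
  A: rows 4-6 cols 5-7 z=1 -> covers; best now A (z=1)
  B: rows 3-4 cols 1-8 z=3 -> covers; best now A (z=1)
  C: rows 8-9 cols 5-7 -> outside (row miss)
Winner: A at z=1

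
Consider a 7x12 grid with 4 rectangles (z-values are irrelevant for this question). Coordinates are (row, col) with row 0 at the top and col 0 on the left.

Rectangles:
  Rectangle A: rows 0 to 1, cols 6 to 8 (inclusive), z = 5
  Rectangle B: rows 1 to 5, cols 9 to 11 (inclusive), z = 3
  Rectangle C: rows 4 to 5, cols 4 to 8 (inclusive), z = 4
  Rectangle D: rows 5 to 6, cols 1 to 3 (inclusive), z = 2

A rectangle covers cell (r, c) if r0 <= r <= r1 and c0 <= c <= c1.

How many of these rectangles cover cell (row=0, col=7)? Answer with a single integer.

Check cell (0,7):
  A: rows 0-1 cols 6-8 -> covers
  B: rows 1-5 cols 9-11 -> outside (row miss)
  C: rows 4-5 cols 4-8 -> outside (row miss)
  D: rows 5-6 cols 1-3 -> outside (row miss)
Count covering = 1

Answer: 1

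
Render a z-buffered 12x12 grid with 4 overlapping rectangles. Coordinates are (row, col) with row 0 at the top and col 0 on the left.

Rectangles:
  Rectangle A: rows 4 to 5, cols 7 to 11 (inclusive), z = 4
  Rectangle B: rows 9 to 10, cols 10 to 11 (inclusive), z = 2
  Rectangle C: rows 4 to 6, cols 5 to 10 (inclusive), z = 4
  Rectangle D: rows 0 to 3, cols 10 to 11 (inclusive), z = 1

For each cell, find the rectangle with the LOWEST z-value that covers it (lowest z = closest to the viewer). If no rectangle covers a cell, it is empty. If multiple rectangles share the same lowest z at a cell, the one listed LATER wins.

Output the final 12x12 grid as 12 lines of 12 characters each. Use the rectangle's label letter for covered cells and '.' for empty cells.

..........DD
..........DD
..........DD
..........DD
.....CCCCCCA
.....CCCCCCA
.....CCCCCC.
............
............
..........BB
..........BB
............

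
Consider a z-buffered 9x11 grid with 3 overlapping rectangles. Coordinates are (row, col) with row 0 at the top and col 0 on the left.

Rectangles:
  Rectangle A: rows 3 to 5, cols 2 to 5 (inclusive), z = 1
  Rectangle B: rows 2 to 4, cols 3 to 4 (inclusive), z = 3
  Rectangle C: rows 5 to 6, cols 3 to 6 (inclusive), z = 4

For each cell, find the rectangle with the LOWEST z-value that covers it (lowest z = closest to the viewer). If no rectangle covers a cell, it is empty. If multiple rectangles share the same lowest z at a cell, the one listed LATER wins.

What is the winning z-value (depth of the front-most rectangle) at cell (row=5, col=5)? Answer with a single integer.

Check cell (5,5):
  A: rows 3-5 cols 2-5 z=1 -> covers; best now A (z=1)
  B: rows 2-4 cols 3-4 -> outside (row miss)
  C: rows 5-6 cols 3-6 z=4 -> covers; best now A (z=1)
Winner: A at z=1

Answer: 1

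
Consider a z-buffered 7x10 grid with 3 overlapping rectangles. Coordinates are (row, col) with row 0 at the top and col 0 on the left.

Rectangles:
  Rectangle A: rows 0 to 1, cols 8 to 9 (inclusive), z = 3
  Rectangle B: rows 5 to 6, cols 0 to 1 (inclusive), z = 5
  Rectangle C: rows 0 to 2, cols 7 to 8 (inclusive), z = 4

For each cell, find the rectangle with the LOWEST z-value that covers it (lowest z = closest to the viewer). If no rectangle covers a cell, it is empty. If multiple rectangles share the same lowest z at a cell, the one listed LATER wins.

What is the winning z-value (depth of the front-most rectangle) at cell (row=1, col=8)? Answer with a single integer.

Check cell (1,8):
  A: rows 0-1 cols 8-9 z=3 -> covers; best now A (z=3)
  B: rows 5-6 cols 0-1 -> outside (row miss)
  C: rows 0-2 cols 7-8 z=4 -> covers; best now A (z=3)
Winner: A at z=3

Answer: 3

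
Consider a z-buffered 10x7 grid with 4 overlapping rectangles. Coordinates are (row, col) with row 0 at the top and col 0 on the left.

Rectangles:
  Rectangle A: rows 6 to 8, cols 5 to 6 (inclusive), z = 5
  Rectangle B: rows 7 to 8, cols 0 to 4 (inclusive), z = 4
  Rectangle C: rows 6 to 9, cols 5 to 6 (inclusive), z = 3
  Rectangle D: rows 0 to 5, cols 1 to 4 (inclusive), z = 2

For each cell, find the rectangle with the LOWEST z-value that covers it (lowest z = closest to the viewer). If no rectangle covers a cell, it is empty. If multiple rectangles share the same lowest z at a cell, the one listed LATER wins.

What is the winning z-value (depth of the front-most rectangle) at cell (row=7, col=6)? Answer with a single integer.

Check cell (7,6):
  A: rows 6-8 cols 5-6 z=5 -> covers; best now A (z=5)
  B: rows 7-8 cols 0-4 -> outside (col miss)
  C: rows 6-9 cols 5-6 z=3 -> covers; best now C (z=3)
  D: rows 0-5 cols 1-4 -> outside (row miss)
Winner: C at z=3

Answer: 3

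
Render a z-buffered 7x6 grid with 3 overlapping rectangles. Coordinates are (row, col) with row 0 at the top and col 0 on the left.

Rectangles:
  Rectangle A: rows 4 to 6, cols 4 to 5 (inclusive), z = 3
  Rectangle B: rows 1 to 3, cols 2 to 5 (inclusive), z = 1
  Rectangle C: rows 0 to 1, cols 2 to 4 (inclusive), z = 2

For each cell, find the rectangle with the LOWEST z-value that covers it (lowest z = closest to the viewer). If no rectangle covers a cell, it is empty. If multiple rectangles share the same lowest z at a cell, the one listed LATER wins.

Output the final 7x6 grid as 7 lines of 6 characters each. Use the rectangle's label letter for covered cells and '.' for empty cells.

..CCC.
..BBBB
..BBBB
..BBBB
....AA
....AA
....AA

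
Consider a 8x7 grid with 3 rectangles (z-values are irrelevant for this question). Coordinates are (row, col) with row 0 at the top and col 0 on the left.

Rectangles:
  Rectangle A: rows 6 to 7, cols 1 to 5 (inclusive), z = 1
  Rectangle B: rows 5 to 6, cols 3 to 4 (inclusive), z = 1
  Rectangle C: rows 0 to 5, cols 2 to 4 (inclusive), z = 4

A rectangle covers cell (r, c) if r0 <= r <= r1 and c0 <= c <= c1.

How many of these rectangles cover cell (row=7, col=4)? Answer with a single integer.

Check cell (7,4):
  A: rows 6-7 cols 1-5 -> covers
  B: rows 5-6 cols 3-4 -> outside (row miss)
  C: rows 0-5 cols 2-4 -> outside (row miss)
Count covering = 1

Answer: 1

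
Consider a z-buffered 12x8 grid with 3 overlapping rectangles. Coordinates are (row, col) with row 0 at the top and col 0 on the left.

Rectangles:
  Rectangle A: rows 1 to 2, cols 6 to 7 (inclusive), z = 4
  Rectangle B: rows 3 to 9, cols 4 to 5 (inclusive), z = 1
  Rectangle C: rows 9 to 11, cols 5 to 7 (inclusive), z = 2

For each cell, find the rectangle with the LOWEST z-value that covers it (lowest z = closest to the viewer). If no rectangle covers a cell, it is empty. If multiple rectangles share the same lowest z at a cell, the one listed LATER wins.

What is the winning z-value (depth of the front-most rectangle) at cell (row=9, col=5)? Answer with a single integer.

Check cell (9,5):
  A: rows 1-2 cols 6-7 -> outside (row miss)
  B: rows 3-9 cols 4-5 z=1 -> covers; best now B (z=1)
  C: rows 9-11 cols 5-7 z=2 -> covers; best now B (z=1)
Winner: B at z=1

Answer: 1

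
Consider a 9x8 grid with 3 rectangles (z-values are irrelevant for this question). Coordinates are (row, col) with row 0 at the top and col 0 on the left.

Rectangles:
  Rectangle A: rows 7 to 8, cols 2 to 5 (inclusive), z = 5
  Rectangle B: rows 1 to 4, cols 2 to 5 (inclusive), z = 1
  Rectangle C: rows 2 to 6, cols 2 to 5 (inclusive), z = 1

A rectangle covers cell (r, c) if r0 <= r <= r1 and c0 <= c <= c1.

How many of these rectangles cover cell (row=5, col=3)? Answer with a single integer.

Answer: 1

Derivation:
Check cell (5,3):
  A: rows 7-8 cols 2-5 -> outside (row miss)
  B: rows 1-4 cols 2-5 -> outside (row miss)
  C: rows 2-6 cols 2-5 -> covers
Count covering = 1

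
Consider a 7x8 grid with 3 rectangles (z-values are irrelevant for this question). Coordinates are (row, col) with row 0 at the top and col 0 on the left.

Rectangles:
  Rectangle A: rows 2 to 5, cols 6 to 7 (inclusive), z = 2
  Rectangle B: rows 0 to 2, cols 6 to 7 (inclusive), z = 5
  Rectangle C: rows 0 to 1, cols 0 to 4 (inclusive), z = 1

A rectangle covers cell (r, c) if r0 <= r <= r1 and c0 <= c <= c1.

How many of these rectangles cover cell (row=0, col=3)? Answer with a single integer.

Check cell (0,3):
  A: rows 2-5 cols 6-7 -> outside (row miss)
  B: rows 0-2 cols 6-7 -> outside (col miss)
  C: rows 0-1 cols 0-4 -> covers
Count covering = 1

Answer: 1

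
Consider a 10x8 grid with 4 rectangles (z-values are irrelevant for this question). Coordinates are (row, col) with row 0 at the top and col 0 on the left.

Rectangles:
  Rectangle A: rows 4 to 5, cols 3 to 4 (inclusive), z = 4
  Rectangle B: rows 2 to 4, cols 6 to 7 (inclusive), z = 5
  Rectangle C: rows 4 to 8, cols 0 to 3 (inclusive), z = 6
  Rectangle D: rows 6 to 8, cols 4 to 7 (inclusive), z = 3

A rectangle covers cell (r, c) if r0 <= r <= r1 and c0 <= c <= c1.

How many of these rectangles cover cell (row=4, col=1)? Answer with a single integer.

Check cell (4,1):
  A: rows 4-5 cols 3-4 -> outside (col miss)
  B: rows 2-4 cols 6-7 -> outside (col miss)
  C: rows 4-8 cols 0-3 -> covers
  D: rows 6-8 cols 4-7 -> outside (row miss)
Count covering = 1

Answer: 1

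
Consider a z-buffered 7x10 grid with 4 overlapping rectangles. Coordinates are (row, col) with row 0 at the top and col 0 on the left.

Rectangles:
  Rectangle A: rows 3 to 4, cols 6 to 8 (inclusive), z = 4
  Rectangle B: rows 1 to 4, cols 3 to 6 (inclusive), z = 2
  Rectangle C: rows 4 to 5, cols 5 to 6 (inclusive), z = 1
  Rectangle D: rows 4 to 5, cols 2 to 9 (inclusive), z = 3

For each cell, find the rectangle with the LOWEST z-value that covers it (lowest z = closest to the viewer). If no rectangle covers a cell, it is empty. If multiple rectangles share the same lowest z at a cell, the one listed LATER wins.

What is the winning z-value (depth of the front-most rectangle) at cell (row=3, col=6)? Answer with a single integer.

Check cell (3,6):
  A: rows 3-4 cols 6-8 z=4 -> covers; best now A (z=4)
  B: rows 1-4 cols 3-6 z=2 -> covers; best now B (z=2)
  C: rows 4-5 cols 5-6 -> outside (row miss)
  D: rows 4-5 cols 2-9 -> outside (row miss)
Winner: B at z=2

Answer: 2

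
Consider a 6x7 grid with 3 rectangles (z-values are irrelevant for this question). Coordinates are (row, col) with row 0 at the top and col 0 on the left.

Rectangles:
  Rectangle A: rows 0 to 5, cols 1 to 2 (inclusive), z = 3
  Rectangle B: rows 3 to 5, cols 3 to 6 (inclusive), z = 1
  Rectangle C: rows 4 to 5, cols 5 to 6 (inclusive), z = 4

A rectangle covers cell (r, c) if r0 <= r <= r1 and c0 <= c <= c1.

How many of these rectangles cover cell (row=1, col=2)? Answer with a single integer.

Answer: 1

Derivation:
Check cell (1,2):
  A: rows 0-5 cols 1-2 -> covers
  B: rows 3-5 cols 3-6 -> outside (row miss)
  C: rows 4-5 cols 5-6 -> outside (row miss)
Count covering = 1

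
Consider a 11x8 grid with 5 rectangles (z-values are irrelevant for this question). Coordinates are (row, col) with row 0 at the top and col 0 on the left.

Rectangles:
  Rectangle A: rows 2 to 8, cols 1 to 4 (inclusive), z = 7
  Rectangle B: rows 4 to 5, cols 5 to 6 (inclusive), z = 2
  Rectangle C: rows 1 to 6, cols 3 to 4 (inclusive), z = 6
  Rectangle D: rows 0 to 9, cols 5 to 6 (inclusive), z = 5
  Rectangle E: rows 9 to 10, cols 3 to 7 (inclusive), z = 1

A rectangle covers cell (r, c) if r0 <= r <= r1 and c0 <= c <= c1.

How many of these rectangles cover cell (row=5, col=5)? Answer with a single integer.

Check cell (5,5):
  A: rows 2-8 cols 1-4 -> outside (col miss)
  B: rows 4-5 cols 5-6 -> covers
  C: rows 1-6 cols 3-4 -> outside (col miss)
  D: rows 0-9 cols 5-6 -> covers
  E: rows 9-10 cols 3-7 -> outside (row miss)
Count covering = 2

Answer: 2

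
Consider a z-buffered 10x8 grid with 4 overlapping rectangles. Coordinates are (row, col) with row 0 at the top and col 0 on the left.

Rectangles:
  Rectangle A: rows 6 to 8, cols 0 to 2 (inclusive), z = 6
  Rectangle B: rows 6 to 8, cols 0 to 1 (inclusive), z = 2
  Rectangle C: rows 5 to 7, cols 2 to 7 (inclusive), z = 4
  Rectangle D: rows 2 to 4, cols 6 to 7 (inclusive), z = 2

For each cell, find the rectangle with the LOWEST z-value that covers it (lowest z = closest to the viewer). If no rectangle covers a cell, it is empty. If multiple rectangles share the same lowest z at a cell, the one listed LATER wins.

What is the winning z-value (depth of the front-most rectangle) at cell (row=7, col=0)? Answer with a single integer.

Answer: 2

Derivation:
Check cell (7,0):
  A: rows 6-8 cols 0-2 z=6 -> covers; best now A (z=6)
  B: rows 6-8 cols 0-1 z=2 -> covers; best now B (z=2)
  C: rows 5-7 cols 2-7 -> outside (col miss)
  D: rows 2-4 cols 6-7 -> outside (row miss)
Winner: B at z=2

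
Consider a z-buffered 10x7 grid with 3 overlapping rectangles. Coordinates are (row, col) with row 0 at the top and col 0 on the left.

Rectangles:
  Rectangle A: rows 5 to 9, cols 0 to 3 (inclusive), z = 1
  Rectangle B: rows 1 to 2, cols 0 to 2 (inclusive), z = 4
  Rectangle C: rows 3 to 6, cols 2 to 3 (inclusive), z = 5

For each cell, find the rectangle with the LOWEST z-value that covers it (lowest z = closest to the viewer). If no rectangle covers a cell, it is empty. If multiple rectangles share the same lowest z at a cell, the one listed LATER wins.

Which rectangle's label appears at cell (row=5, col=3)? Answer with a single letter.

Answer: A

Derivation:
Check cell (5,3):
  A: rows 5-9 cols 0-3 z=1 -> covers; best now A (z=1)
  B: rows 1-2 cols 0-2 -> outside (row miss)
  C: rows 3-6 cols 2-3 z=5 -> covers; best now A (z=1)
Winner: A at z=1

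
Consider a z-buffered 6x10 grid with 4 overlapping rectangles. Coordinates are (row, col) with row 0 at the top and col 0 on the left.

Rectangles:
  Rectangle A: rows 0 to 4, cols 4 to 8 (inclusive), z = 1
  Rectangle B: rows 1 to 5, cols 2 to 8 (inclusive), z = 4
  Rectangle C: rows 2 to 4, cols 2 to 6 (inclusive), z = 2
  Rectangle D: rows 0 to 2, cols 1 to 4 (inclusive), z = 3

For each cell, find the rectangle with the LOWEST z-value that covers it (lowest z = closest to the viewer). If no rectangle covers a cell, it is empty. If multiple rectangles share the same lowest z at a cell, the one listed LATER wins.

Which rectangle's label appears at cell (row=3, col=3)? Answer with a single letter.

Check cell (3,3):
  A: rows 0-4 cols 4-8 -> outside (col miss)
  B: rows 1-5 cols 2-8 z=4 -> covers; best now B (z=4)
  C: rows 2-4 cols 2-6 z=2 -> covers; best now C (z=2)
  D: rows 0-2 cols 1-4 -> outside (row miss)
Winner: C at z=2

Answer: C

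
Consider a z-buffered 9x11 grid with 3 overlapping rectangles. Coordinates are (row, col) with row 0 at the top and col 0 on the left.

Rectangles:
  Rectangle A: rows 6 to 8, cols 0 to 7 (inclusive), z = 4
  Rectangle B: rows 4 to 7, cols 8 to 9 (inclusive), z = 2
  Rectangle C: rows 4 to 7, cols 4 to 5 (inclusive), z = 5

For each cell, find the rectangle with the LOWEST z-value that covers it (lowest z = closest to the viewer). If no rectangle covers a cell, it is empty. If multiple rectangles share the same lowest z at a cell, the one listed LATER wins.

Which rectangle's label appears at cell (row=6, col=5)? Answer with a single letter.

Answer: A

Derivation:
Check cell (6,5):
  A: rows 6-8 cols 0-7 z=4 -> covers; best now A (z=4)
  B: rows 4-7 cols 8-9 -> outside (col miss)
  C: rows 4-7 cols 4-5 z=5 -> covers; best now A (z=4)
Winner: A at z=4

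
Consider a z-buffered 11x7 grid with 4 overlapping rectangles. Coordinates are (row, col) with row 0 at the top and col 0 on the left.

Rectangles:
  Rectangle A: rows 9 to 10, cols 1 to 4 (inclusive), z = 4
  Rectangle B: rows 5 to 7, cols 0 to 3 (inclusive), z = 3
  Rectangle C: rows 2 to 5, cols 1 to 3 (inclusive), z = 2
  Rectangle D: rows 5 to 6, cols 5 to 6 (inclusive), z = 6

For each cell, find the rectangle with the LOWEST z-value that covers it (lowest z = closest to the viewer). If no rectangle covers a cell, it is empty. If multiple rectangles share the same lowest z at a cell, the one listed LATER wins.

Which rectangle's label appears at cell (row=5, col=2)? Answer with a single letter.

Answer: C

Derivation:
Check cell (5,2):
  A: rows 9-10 cols 1-4 -> outside (row miss)
  B: rows 5-7 cols 0-3 z=3 -> covers; best now B (z=3)
  C: rows 2-5 cols 1-3 z=2 -> covers; best now C (z=2)
  D: rows 5-6 cols 5-6 -> outside (col miss)
Winner: C at z=2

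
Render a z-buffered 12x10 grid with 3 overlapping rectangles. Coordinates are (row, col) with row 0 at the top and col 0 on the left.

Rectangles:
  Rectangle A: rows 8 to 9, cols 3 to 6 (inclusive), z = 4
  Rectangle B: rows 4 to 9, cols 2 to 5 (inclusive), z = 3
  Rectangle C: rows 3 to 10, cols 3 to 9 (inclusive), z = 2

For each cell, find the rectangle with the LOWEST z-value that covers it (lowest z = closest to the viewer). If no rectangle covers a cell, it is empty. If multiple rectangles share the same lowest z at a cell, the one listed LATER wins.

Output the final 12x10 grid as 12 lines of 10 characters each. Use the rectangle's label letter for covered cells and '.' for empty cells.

..........
..........
..........
...CCCCCCC
..BCCCCCCC
..BCCCCCCC
..BCCCCCCC
..BCCCCCCC
..BCCCCCCC
..BCCCCCCC
...CCCCCCC
..........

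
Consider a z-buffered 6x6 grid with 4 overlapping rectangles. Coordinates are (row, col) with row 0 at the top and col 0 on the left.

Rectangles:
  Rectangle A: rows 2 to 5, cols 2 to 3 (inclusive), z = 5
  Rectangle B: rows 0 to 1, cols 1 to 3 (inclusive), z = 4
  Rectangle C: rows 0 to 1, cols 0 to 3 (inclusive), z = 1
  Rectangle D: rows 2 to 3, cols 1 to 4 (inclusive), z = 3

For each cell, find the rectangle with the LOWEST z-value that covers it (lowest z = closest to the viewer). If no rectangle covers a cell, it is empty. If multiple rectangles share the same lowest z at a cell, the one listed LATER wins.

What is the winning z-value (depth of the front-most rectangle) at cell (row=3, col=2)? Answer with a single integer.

Answer: 3

Derivation:
Check cell (3,2):
  A: rows 2-5 cols 2-3 z=5 -> covers; best now A (z=5)
  B: rows 0-1 cols 1-3 -> outside (row miss)
  C: rows 0-1 cols 0-3 -> outside (row miss)
  D: rows 2-3 cols 1-4 z=3 -> covers; best now D (z=3)
Winner: D at z=3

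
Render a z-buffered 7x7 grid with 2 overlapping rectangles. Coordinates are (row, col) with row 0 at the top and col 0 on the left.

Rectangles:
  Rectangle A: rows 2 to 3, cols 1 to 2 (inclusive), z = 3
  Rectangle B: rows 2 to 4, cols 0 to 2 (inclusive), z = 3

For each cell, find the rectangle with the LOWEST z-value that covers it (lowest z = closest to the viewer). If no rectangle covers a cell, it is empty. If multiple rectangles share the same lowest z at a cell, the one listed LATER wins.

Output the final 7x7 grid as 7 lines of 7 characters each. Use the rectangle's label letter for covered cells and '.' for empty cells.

.......
.......
BBB....
BBB....
BBB....
.......
.......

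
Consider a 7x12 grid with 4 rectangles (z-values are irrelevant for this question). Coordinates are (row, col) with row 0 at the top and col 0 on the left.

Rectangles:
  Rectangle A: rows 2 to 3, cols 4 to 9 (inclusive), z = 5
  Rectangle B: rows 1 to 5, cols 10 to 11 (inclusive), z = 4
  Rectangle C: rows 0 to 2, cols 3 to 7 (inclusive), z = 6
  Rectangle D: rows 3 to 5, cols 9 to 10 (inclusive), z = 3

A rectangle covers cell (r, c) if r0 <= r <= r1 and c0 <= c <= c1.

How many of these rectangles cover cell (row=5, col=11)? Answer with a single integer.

Answer: 1

Derivation:
Check cell (5,11):
  A: rows 2-3 cols 4-9 -> outside (row miss)
  B: rows 1-5 cols 10-11 -> covers
  C: rows 0-2 cols 3-7 -> outside (row miss)
  D: rows 3-5 cols 9-10 -> outside (col miss)
Count covering = 1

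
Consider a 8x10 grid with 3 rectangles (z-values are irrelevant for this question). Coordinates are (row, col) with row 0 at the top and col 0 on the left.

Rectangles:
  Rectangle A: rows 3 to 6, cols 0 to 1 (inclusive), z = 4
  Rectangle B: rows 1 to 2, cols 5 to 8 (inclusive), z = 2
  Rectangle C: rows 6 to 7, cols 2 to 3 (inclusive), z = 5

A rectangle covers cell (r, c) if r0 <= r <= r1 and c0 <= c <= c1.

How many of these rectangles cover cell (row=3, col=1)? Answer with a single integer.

Check cell (3,1):
  A: rows 3-6 cols 0-1 -> covers
  B: rows 1-2 cols 5-8 -> outside (row miss)
  C: rows 6-7 cols 2-3 -> outside (row miss)
Count covering = 1

Answer: 1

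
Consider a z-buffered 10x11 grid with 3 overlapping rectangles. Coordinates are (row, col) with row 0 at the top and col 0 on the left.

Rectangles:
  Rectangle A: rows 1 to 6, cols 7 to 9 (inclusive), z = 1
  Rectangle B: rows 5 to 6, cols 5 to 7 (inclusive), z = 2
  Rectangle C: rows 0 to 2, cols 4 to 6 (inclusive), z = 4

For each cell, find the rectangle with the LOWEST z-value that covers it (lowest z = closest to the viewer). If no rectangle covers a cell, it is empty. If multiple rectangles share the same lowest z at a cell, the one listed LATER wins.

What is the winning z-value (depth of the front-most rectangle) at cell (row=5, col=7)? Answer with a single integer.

Check cell (5,7):
  A: rows 1-6 cols 7-9 z=1 -> covers; best now A (z=1)
  B: rows 5-6 cols 5-7 z=2 -> covers; best now A (z=1)
  C: rows 0-2 cols 4-6 -> outside (row miss)
Winner: A at z=1

Answer: 1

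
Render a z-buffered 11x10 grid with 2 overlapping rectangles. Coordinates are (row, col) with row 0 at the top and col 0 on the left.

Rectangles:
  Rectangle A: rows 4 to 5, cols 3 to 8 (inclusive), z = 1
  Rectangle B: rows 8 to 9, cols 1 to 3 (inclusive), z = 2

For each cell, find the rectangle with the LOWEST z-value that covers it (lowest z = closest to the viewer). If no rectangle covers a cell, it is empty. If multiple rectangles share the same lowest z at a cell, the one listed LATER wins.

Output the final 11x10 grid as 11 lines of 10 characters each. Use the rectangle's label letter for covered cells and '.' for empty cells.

..........
..........
..........
..........
...AAAAAA.
...AAAAAA.
..........
..........
.BBB......
.BBB......
..........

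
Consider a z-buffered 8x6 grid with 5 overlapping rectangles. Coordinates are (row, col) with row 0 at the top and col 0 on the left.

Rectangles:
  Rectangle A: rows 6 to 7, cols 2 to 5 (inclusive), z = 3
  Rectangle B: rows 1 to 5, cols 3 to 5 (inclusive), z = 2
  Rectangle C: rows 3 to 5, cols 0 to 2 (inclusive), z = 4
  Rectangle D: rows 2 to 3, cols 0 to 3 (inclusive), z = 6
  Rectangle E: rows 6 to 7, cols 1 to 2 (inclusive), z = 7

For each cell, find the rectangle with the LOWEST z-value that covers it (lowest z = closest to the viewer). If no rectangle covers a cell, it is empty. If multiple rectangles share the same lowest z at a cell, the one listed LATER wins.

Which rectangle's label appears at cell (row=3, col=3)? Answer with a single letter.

Answer: B

Derivation:
Check cell (3,3):
  A: rows 6-7 cols 2-5 -> outside (row miss)
  B: rows 1-5 cols 3-5 z=2 -> covers; best now B (z=2)
  C: rows 3-5 cols 0-2 -> outside (col miss)
  D: rows 2-3 cols 0-3 z=6 -> covers; best now B (z=2)
  E: rows 6-7 cols 1-2 -> outside (row miss)
Winner: B at z=2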